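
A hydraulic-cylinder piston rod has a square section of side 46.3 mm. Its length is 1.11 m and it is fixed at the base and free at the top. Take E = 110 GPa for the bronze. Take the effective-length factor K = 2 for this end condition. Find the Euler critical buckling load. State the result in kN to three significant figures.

P_cr ≈ 84.4 kN

I = a⁴/12 = 46.3⁴/12 = 3.830×10^5 mm⁴
I = 3.830×10^5 mm⁴ = 3.830×10^-7 m⁴
Effective length L_e = K·L = 2 × 1.11 = 2.220 m
P_cr = π²EI / L_e² = π² × 110×10⁹ × 3.830×10^-7 / 2.220² = 8.436×10^4 N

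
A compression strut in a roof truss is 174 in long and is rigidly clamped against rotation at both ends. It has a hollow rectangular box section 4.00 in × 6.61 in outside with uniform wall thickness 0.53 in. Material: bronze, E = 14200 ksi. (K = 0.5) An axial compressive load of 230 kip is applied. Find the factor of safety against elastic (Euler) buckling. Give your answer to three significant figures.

n ≈ 1.89

Inner dimensions: h_i = 6.61 − 2×0.53 = 5.550 in, b_i = 4.00 − 2×0.53 = 2.940 in
Weak-axis I_min = (h_o·b_o³ − h_i·b_i³)/12 with b_o = 4.00, b_i = 2.940 in (shorter outer/inner sides).
I_min = (6.61×4.00³ − 5.550×2.940³)/12 = 23.50 in⁴
Effective length L_e = K·L = 0.5 × 174 = 87.00 in
P_cr = π²EI / L_e² = π² × 14200×10³ × 23.50 / 87.00² = 4.351×10^5 lb
Factor of safety n = P_cr / P = 435.13 / 230 = 1.89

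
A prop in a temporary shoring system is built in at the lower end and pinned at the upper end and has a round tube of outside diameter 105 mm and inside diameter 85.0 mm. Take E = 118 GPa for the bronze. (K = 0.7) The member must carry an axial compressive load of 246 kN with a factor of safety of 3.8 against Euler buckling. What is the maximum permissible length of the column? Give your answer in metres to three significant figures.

d_o = 105 mm, d_i = 85.0 mm
I = π(d_o⁴ − d_i⁴)/64 = π(105⁴ − 85.00⁴)/64 = 3.404×10^6 mm⁴
I = 3.404×10^-6 m⁴
Required critical load P_cr = n·P = 3.8 × 246 = 934.8 kN = 9.348×10^5 N
From P_cr = π²EI/(K·L)²:  L = (1/K)·√(π²EI/P_cr) = (1/0.7)·√(π²×1.18×10^11×3.404×10^-6/9.348×10^5)
L = 2.94 m

L_max ≈ 2.94 m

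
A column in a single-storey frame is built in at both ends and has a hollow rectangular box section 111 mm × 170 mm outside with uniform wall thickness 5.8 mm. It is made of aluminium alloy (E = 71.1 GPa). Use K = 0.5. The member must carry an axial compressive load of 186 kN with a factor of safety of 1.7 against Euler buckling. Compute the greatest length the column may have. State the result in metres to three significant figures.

L_max ≈ 7.54 m

Inner dimensions: h_i = 170 − 2×5.8 = 158.4 mm, b_i = 111 − 2×5.8 = 99.40 mm
Weak-axis I_min = (h_o·b_o³ − h_i·b_i³)/12 with b_o = 111, b_i = 99.40 mm (shorter outer/inner sides).
I_min = (170×111³ − 158.4×99.40³)/12 = 6.411×10^6 mm⁴
I = 6.411×10^-6 m⁴
Required critical load P_cr = n·P = 1.7 × 186 = 316.2 kN = 3.162×10^5 N
From P_cr = π²EI/(K·L)²:  L = (1/K)·√(π²EI/P_cr) = (1/0.5)·√(π²×7.11×10^10×6.411×10^-6/3.162×10^5)
L = 7.54 m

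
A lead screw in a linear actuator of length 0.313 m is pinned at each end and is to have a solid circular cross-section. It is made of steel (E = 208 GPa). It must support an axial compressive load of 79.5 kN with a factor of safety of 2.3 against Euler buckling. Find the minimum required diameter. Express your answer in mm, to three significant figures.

d ≈ 20.5 mm

Required P_cr = n·P = 2.3 × 79.5 = 182.8 kN
L_e = K·L = 1 × 0.313 = 0.3130 m
Required I = P_cr·L_e²/(π²E) = 1.829×10^5 × 0.3130² / (π² × 2.08×10^11) = 8.726×10^-9 m⁴
I_req = 8.726×10^3 mm⁴
Solid circle: I = πd⁴/64  ⇒  d = (64I/π)^(1/4) = (64×8.726×10^3/π)^(1/4) = 20.5 mm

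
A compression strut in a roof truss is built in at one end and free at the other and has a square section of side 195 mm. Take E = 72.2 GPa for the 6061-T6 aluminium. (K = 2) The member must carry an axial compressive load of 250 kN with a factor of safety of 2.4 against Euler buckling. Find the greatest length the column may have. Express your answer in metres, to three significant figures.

I = a⁴/12 = 195⁴/12 = 1.205×10^8 mm⁴
I = 1.205×10^-4 m⁴
Required critical load P_cr = n·P = 2.4 × 250 = 600.0 kN = 6.000×10^5 N
From P_cr = π²EI/(K·L)²:  L = (1/K)·√(π²EI/P_cr) = (1/2)·√(π²×7.22×10^10×1.205×10^-4/6.000×10^5)
L = 5.98 m

L_max ≈ 5.98 m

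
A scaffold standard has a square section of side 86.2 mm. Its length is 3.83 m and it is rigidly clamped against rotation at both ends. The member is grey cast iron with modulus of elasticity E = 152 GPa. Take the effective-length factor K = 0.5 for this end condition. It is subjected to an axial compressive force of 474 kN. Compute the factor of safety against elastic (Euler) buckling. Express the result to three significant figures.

I = a⁴/12 = 86.2⁴/12 = 4.601×10^6 mm⁴
I = 4.601×10^6 mm⁴ = 4.601×10^-6 m⁴
Effective length L_e = K·L = 0.5 × 3.83 = 1.915 m
P_cr = π²EI / L_e² = π² × 152×10⁹ × 4.601×10^-6 / 1.915² = 1.882×10^6 N
Factor of safety n = P_cr / P = 1882.1 / 474 = 3.97

n ≈ 3.97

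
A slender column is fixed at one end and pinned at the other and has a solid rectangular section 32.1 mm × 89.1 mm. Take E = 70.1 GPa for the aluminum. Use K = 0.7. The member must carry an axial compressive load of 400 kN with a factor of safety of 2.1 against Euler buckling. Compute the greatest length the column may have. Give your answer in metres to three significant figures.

Buckling occurs about the weak axis: I_min = h·b³/12 with b = 32.1 mm (the shorter side).
I_min = 89.1×32.1³/12 = 2.456×10^5 mm⁴
I = 2.456×10^-7 m⁴
Required critical load P_cr = n·P = 2.1 × 400 = 840.0 kN = 8.400×10^5 N
From P_cr = π²EI/(K·L)²:  L = (1/K)·√(π²EI/P_cr) = (1/0.7)·√(π²×7.01×10^10×2.456×10^-7/8.400×10^5)
L = 0.643 m

L_max ≈ 0.643 m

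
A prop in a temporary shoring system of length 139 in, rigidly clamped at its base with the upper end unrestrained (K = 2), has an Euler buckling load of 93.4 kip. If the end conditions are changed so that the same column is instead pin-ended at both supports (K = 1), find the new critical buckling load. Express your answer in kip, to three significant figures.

P_cr ≈ 374 kip

P_cr ∝ 1/K², so P_cr,new = P_cr,old × (K_old/K_new)² = 93.4 × (2/1)²
= 93.4 × 4.000 = 374 kip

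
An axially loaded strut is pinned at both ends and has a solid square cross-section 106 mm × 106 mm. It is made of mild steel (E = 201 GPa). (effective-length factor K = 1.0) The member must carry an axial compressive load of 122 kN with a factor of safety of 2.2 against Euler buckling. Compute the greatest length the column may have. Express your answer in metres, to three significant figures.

L_max ≈ 8.82 m

I = a⁴/12 = 106⁴/12 = 1.052×10^7 mm⁴
I = 1.052×10^-5 m⁴
Required critical load P_cr = n·P = 2.2 × 122 = 268.4 kN = 2.684×10^5 N
From P_cr = π²EI/(K·L)²:  L = (1/K)·√(π²EI/P_cr) = (1/1)·√(π²×2.01×10^11×1.052×10^-5/2.684×10^5)
L = 8.82 m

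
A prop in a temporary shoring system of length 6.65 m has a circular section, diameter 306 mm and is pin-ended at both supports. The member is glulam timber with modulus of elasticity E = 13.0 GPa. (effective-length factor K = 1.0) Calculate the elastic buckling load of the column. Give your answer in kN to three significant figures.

I = πd⁴/64 = π×306⁴/64 = 4.304×10^8 mm⁴
I = 4.304×10^8 mm⁴ = 4.304×10^-4 m⁴
Effective length L_e = K·L = 1 × 6.65 = 6.650 m
P_cr = π²EI / L_e² = π² × 13.0×10⁹ × 4.304×10^-4 / 6.650² = 1.249×10^6 N

P_cr ≈ 1250 kN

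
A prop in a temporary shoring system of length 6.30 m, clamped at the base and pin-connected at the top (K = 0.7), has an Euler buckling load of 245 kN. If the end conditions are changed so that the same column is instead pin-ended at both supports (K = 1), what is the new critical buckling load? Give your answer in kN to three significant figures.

P_cr ≈ 120 kN

P_cr ∝ 1/K², so P_cr,new = P_cr,old × (K_old/K_new)² = 245 × (0.7/1)²
= 245 × 0.4900 = 120 kN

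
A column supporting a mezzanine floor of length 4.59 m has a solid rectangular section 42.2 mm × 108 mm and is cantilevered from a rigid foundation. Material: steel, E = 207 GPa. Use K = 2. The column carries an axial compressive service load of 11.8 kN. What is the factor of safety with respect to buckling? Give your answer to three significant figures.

Buckling occurs about the weak axis: I_min = h·b³/12 with b = 42.2 mm (the shorter side).
I_min = 108×42.2³/12 = 6.764×10^5 mm⁴
I = 6.764×10^5 mm⁴ = 6.764×10^-7 m⁴
Effective length L_e = K·L = 2 × 4.59 = 9.180 m
P_cr = π²EI / L_e² = π² × 207×10⁹ × 6.764×10^-7 / 9.180² = 1.640×10^4 N
Factor of safety n = P_cr / P = 16.397 / 11.8 = 1.39

n ≈ 1.39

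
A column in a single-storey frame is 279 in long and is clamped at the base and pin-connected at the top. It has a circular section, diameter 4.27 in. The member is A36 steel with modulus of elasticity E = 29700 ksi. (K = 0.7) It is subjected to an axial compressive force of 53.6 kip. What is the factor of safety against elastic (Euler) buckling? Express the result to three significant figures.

I = πd⁴/64 = π×4.27⁴/64 = 16.32 in⁴
Effective length L_e = K·L = 0.7 × 279 = 195.3 in
P_cr = π²EI / L_e² = π² × 29700×10³ × 16.32 / 195.3² = 1.254×10^5 lb
Factor of safety n = P_cr / P = 125.41 / 53.6 = 2.34

n ≈ 2.34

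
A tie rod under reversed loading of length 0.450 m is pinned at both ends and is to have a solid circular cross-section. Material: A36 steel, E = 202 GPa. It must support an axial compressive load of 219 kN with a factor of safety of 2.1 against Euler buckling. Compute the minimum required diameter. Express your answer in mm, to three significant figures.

d ≈ 31.2 mm

Required P_cr = n·P = 2.1 × 219 = 459.9 kN
L_e = K·L = 1 × 0.450 = 0.4500 m
Required I = P_cr·L_e²/(π²E) = 4.599×10^5 × 0.4500² / (π² × 2.02×10^11) = 4.671×10^-8 m⁴
I_req = 4.671×10^4 mm⁴
Solid circle: I = πd⁴/64  ⇒  d = (64I/π)^(1/4) = (64×4.671×10^4/π)^(1/4) = 31.2 mm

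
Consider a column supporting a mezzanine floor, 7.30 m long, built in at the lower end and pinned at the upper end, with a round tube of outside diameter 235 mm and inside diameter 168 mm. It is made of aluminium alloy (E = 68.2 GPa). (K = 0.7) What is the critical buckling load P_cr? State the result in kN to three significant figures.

d_o = 235 mm, d_i = 168 mm
I = π(d_o⁴ − d_i⁴)/64 = π(235⁴ − 168.0⁴)/64 = 1.106×10^8 mm⁴
I = 1.106×10^8 mm⁴ = 1.106×10^-4 m⁴
Effective length L_e = K·L = 0.7 × 7.30 = 5.110 m
P_cr = π²EI / L_e² = π² × 68.2×10⁹ × 1.106×10^-4 / 5.110² = 2.851×10^6 N

P_cr ≈ 2850 kN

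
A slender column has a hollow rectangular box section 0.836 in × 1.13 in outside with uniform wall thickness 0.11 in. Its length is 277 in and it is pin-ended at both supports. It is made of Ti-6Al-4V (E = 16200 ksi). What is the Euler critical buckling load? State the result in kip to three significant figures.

Inner dimensions: h_i = 1.13 − 2×0.11 = 0.9100 in, b_i = 0.836 − 2×0.11 = 0.6160 in
Weak-axis I_min = (h_o·b_o³ − h_i·b_i³)/12 with b_o = 0.836, b_i = 0.6160 in (shorter outer/inner sides).
I_min = (1.13×0.836³ − 0.9100×0.6160³)/12 = 3.729×10^-2 in⁴
Effective length L_e = K·L = 1 × 277 = 277.0 in
P_cr = π²EI / L_e² = π² × 16200×10³ × 3.729×10^-2 / 277.0² = 77.71 lb

P_cr ≈ 0.0777 kip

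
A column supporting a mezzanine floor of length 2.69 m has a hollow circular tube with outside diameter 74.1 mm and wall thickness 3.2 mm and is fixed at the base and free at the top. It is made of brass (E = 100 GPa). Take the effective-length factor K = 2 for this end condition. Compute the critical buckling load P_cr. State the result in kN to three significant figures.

Inner diameter d_i = 74.1 − 2×3.2 = 67.70 mm
I = π(d_o⁴ − d_i⁴)/64 = π(74.1⁴ − 67.70⁴)/64 = 4.488×10^5 mm⁴
I = 4.488×10^5 mm⁴ = 4.488×10^-7 m⁴
Effective length L_e = K·L = 2 × 2.69 = 5.380 m
P_cr = π²EI / L_e² = π² × 100×10⁹ × 4.488×10^-7 / 5.380² = 1.530×10^4 N

P_cr ≈ 15.3 kN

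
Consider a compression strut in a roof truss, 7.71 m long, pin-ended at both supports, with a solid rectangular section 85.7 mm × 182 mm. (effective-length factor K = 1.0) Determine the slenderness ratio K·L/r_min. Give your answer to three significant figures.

Buckling occurs about the weak axis: I_min = h·b³/12 with b = 85.7 mm (the shorter side).
I_min = 182×85.7³/12 = 9.546×10^6 mm⁴
A = 1.560×10^4 mm²;  r_min = √(I/A) = √(9.546×10^6/1.560×10^4) = 24.74 mm
L_e = K·L = 1 × 7.71 m = 7.710 m = 7710.0 mm
λ = L_e / r_min = 7710.0 / 24.74 = 312

λ ≈ 312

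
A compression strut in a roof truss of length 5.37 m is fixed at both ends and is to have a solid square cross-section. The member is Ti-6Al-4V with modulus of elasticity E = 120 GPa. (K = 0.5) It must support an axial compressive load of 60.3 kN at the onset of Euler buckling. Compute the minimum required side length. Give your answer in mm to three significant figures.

a ≈ 45.8 mm

L_e = K·L = 0.5 × 5.37 = 2.685 m
Required I = P_cr·L_e²/(π²E) = 6.030×10^4 × 2.685² / (π² × 1.20×10^11) = 3.670×10^-7 m⁴
I_req = 3.670×10^5 mm⁴
Solid square: I = a⁴/12  ⇒  a = (12I)^(1/4) = (12×3.670×10^5)^(1/4) = 45.8 mm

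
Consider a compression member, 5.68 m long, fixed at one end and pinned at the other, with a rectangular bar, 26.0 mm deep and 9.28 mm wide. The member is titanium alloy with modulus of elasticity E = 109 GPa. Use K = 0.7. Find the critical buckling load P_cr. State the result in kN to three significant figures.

P_cr ≈ 0.118 kN

Buckling occurs about the weak axis: I_min = h·b³/12 with b = 9.28 mm (the shorter side).
I_min = 26.0×9.28³/12 = 1.732×10^3 mm⁴
I = 1.732×10^3 mm⁴ = 1.732×10^-9 m⁴
Effective length L_e = K·L = 0.7 × 5.68 = 3.976 m
P_cr = π²EI / L_e² = π² × 109×10⁹ × 1.732×10^-9 / 3.976² = 117.8 N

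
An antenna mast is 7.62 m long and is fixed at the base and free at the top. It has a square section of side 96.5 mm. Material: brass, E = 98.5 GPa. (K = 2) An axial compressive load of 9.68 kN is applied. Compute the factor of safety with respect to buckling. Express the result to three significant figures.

n ≈ 3.12

I = a⁴/12 = 96.5⁴/12 = 7.227×10^6 mm⁴
I = 7.227×10^6 mm⁴ = 7.227×10^-6 m⁴
Effective length L_e = K·L = 2 × 7.62 = 15.24 m
P_cr = π²EI / L_e² = π² × 98.5×10⁹ × 7.227×10^-6 / 15.24² = 3.025×10^4 N
Factor of safety n = P_cr / P = 30.248 / 9.68 = 3.12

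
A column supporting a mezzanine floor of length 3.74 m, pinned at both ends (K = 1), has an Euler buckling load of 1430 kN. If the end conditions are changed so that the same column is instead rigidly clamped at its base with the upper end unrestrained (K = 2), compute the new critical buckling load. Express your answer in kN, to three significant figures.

P_cr ∝ 1/K², so P_cr,new = P_cr,old × (K_old/K_new)² = 1430 × (1/2)²
= 1430 × 0.2500 = 358 kN

P_cr ≈ 358 kN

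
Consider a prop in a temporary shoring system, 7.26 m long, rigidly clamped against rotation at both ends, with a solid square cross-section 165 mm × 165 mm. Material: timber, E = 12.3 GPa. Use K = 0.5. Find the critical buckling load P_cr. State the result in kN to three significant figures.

I = a⁴/12 = 165⁴/12 = 6.177×10^7 mm⁴
I = 6.177×10^7 mm⁴ = 6.177×10^-5 m⁴
Effective length L_e = K·L = 0.5 × 7.26 = 3.630 m
P_cr = π²EI / L_e² = π² × 12.3×10⁹ × 6.177×10^-5 / 3.630² = 5.690×10^5 N

P_cr ≈ 569 kN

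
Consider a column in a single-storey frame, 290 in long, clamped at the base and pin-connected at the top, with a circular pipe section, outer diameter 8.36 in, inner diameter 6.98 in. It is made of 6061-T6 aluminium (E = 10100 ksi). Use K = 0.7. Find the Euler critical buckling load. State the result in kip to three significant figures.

d_o = 8.36 in, d_i = 6.98 in
I = π(d_o⁴ − d_i⁴)/64 = π(8.36⁴ − 6.980⁴)/64 = 123.3 in⁴
Effective length L_e = K·L = 0.7 × 290 = 203.0 in
P_cr = π²EI / L_e² = π² × 10100×10³ × 123.3 / 203.0² = 2.981×10^5 lb

P_cr ≈ 298 kip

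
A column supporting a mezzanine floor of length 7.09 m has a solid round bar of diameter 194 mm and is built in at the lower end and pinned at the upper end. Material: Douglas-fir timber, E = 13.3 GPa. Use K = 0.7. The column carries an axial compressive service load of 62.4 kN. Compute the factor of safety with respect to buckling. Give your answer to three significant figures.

n ≈ 5.94

I = πd⁴/64 = π×194⁴/64 = 6.953×10^7 mm⁴
I = 6.953×10^7 mm⁴ = 6.953×10^-5 m⁴
Effective length L_e = K·L = 0.7 × 7.09 = 4.963 m
P_cr = π²EI / L_e² = π² × 13.3×10⁹ × 6.953×10^-5 / 4.963² = 3.705×10^5 N
Factor of safety n = P_cr / P = 370.54 / 62.4 = 5.94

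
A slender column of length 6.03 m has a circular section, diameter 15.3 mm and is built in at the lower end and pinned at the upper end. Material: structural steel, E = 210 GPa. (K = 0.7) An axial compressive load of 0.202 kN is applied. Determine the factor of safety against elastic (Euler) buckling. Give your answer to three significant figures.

n ≈ 1.55

I = πd⁴/64 = π×15.3⁴/64 = 2.690×10^3 mm⁴
I = 2.690×10^3 mm⁴ = 2.690×10^-9 m⁴
Effective length L_e = K·L = 0.7 × 6.03 = 4.221 m
P_cr = π²EI / L_e² = π² × 210×10⁹ × 2.690×10^-9 / 4.221² = 312.9 N
Factor of safety n = P_cr / P = 0.31291 / 0.202 = 1.55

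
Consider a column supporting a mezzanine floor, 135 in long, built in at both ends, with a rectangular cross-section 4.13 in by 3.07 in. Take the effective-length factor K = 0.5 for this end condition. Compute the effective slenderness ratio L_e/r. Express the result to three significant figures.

For a rectangle r_min = b/√12 = 3.07/√12 = 0.8862 in
L_e = K·L = 0.5 × 135 = 67.50 in
λ = L_e / r_min = 67.500 / 0.8862 = 76.2

λ ≈ 76.2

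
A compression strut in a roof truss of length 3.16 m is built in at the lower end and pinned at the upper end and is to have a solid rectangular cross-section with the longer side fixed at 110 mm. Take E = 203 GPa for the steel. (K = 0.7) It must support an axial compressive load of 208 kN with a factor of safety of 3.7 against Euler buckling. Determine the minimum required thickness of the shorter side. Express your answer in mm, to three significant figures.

b ≈ 59.0 mm

Required P_cr = n·P = 3.7 × 208 = 769.6 kN
L_e = K·L = 0.7 × 3.16 = 2.212 m
Required I = P_cr·L_e²/(π²E) = 7.696×10^5 × 2.212² / (π² × 2.03×10^11) = 1.879×10^-6 m⁴
I_req = 1.879×10^6 mm⁴
Rectangle, weak axis: I_min = h·b³/12 with h = 110 mm fixed  ⇒  b = (12I/h)^(1/3) = 59.0 mm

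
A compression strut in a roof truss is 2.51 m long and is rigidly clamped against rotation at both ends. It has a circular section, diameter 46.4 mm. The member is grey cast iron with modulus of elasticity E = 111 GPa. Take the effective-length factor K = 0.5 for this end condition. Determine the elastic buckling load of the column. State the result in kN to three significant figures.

P_cr ≈ 158 kN

I = πd⁴/64 = π×46.4⁴/64 = 2.275×10^5 mm⁴
I = 2.275×10^5 mm⁴ = 2.275×10^-7 m⁴
Effective length L_e = K·L = 0.5 × 2.51 = 1.255 m
P_cr = π²EI / L_e² = π² × 111×10⁹ × 2.275×10^-7 / 1.255² = 1.583×10^5 N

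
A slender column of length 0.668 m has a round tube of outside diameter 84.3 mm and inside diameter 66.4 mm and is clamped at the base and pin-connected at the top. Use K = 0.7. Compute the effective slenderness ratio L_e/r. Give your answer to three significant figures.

λ ≈ 17.4

d_o = 84.3 mm, d_i = 66.4 mm
I = π(d_o⁴ − d_i⁴)/64 = π(84.3⁴ − 66.40⁴)/64 = 1.525×10^6 mm⁴
A = 2.119×10^3 mm²;  r_min = √(I/A) = √(1.525×10^6/2.119×10^3) = 26.83 mm
L_e = K·L = 0.7 × 0.668 m = 0.4676 m = 467.60 mm
λ = L_e / r_min = 467.60 / 26.83 = 17.4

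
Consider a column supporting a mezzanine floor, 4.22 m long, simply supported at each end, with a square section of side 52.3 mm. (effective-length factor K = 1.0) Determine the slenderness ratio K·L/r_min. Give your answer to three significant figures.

For a square r = a/√12 = 52.3/√12 = 15.10 mm
L_e = K·L = 1 × 4.22 m = 4.220 m = 4220.0 mm
λ = L_e / r_min = 4220.0 / 15.10 = 280

λ ≈ 280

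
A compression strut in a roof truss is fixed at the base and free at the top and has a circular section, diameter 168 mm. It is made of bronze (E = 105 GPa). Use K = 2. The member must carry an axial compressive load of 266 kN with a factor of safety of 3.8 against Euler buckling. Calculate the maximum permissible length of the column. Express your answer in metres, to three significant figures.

L_max ≈ 3.17 m

I = πd⁴/64 = π×168⁴/64 = 3.910×10^7 mm⁴
I = 3.910×10^-5 m⁴
Required critical load P_cr = n·P = 3.8 × 266 = 1011 kN = 1.011×10^6 N
From P_cr = π²EI/(K·L)²:  L = (1/K)·√(π²EI/P_cr) = (1/2)·√(π²×1.05×10^11×3.910×10^-5/1.011×10^6)
L = 3.17 m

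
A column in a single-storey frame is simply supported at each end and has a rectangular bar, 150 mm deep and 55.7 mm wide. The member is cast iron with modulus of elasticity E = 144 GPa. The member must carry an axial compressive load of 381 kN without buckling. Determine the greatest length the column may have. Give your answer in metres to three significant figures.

L_max ≈ 2.84 m

Buckling occurs about the weak axis: I_min = h·b³/12 with b = 55.7 mm (the shorter side).
I_min = 150×55.7³/12 = 2.160×10^6 mm⁴
I = 2.160×10^-6 m⁴
At the buckling limit P_cr = P = 3.810×10^5 N
From P_cr = π²EI/(K·L)²:  L = (1/K)·√(π²EI/P_cr) = (1/1)·√(π²×1.44×10^11×2.160×10^-6/3.810×10^5)
L = 2.84 m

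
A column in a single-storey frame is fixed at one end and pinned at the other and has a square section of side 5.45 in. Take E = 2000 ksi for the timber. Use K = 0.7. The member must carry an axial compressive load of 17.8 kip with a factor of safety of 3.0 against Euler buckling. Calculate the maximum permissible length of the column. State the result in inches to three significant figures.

L_max ≈ 236 in

I = a⁴/12 = 5.45⁴/12 = 73.52 in⁴
Required critical load P_cr = n·P = 3.0 × 17.8 = 53.40 kip = 5.340×10^4 lb
From P_cr = π²EI/(K·L)²:  L = (1/K)·√(π²EI/P_cr) = (1/0.7)·√(π²×2.00×10^6×73.52/5.340×10^4)
L = 236 in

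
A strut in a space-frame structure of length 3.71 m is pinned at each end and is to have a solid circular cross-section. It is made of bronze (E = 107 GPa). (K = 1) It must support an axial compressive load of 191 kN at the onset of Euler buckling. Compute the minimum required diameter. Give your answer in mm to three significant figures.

L_e = K·L = 1 × 3.71 = 3.710 m
Required I = P_cr·L_e²/(π²E) = 1.910×10^5 × 3.710² / (π² × 1.07×10^11) = 2.489×10^-6 m⁴
I_req = 2.489×10^6 mm⁴
Solid circle: I = πd⁴/64  ⇒  d = (64I/π)^(1/4) = (64×2.489×10^6/π)^(1/4) = 84.4 mm

d ≈ 84.4 mm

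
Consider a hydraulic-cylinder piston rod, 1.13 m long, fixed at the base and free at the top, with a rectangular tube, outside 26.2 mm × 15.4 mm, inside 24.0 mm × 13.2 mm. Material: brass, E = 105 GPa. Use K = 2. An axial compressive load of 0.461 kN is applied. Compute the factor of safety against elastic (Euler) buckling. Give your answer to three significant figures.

n ≈ 1.49

Weak-axis I_min = (h_o·b_o³ − h_i·b_i³)/12 with b_o = 15.4, b_i = 13.20 mm (shorter outer/inner sides).
I_min = (26.2×15.4³ − 24.00×13.20³)/12 = 3.374×10^3 mm⁴
I = 3.374×10^3 mm⁴ = 3.374×10^-9 m⁴
Effective length L_e = K·L = 2 × 1.13 = 2.260 m
P_cr = π²EI / L_e² = π² × 105×10⁹ × 3.374×10^-9 / 2.260² = 684.6 N
Factor of safety n = P_cr / P = 0.68460 / 0.461 = 1.49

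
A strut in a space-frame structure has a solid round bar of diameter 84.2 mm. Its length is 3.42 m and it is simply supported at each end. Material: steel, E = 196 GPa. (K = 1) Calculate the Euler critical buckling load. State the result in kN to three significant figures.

P_cr ≈ 408 kN

I = πd⁴/64 = π×84.2⁴/64 = 2.467×10^6 mm⁴
I = 2.467×10^6 mm⁴ = 2.467×10^-6 m⁴
Effective length L_e = K·L = 1 × 3.42 = 3.420 m
P_cr = π²EI / L_e² = π² × 196×10⁹ × 2.467×10^-6 / 3.420² = 4.081×10^5 N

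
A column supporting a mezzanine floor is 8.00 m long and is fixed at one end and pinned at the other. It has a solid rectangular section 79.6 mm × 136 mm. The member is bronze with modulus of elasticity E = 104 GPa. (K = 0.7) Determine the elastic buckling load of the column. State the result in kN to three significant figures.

P_cr ≈ 187 kN

Buckling occurs about the weak axis: I_min = h·b³/12 with b = 79.6 mm (the shorter side).
I_min = 136×79.6³/12 = 5.716×10^6 mm⁴
I = 5.716×10^6 mm⁴ = 5.716×10^-6 m⁴
Effective length L_e = K·L = 0.7 × 8.00 = 5.600 m
P_cr = π²EI / L_e² = π² × 104×10⁹ × 5.716×10^-6 / 5.600² = 1.871×10^5 N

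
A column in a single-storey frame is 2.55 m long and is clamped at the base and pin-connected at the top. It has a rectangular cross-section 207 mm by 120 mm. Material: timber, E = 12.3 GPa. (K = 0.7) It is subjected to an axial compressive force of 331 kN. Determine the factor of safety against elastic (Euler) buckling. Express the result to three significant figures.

n ≈ 3.43

Buckling occurs about the weak axis: I_min = h·b³/12 with b = 120 mm (the shorter side).
I_min = 207×120³/12 = 2.981×10^7 mm⁴
I = 2.981×10^7 mm⁴ = 2.981×10^-5 m⁴
Effective length L_e = K·L = 0.7 × 2.55 = 1.785 m
P_cr = π²EI / L_e² = π² × 12.3×10⁹ × 2.981×10^-5 / 1.785² = 1.136×10^6 N
Factor of safety n = P_cr / P = 1135.7 / 331 = 3.43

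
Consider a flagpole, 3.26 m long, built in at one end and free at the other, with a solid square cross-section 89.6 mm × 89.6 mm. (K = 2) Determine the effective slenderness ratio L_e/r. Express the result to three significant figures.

λ ≈ 252

For a square r = a/√12 = 89.6/√12 = 25.87 mm
L_e = K·L = 2 × 3.26 m = 6.520 m = 6520.0 mm
λ = L_e / r_min = 6520.0 / 25.87 = 252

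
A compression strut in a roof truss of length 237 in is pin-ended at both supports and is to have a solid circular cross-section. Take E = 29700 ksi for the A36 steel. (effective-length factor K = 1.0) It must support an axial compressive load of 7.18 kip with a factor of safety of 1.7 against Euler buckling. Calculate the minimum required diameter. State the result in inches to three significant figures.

Required P_cr = n·P = 1.7 × 7.18 = 12.21 kip
L_e = K·L = 1 × 237 = 237.0 in
Required I = P_cr·L_e²/(π²E) = 1.221×10^4 × 237.0² / (π² × 2.97×10^7) = 2.339 in⁴
Solid circle: I = πd⁴/64  ⇒  d = (64I/π)^(1/4) = (64×2.339/π)^(1/4) = 2.63 in

d ≈ 2.63 in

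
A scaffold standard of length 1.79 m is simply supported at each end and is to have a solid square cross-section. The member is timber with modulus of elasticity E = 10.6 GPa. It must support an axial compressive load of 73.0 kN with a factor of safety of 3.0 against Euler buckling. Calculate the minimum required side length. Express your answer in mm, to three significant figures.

Required P_cr = n·P = 3.0 × 73.0 = 219.0 kN
L_e = K·L = 1 × 1.79 = 1.790 m
Required I = P_cr·L_e²/(π²E) = 2.190×10^5 × 1.790² / (π² × 1.06×10^10) = 6.707×10^-6 m⁴
I_req = 6.707×10^6 mm⁴
Solid square: I = a⁴/12  ⇒  a = (12I)^(1/4) = (12×6.707×10^6)^(1/4) = 94.7 mm

a ≈ 94.7 mm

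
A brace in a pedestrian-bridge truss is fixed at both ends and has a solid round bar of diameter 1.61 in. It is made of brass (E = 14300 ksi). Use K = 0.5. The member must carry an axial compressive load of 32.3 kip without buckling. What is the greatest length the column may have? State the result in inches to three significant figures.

L_max ≈ 75.9 in

I = πd⁴/64 = π×1.61⁴/64 = 0.3298 in⁴
At the buckling limit P_cr = P = 3.230×10^4 lb
From P_cr = π²EI/(K·L)²:  L = (1/K)·√(π²EI/P_cr) = (1/0.5)·√(π²×1.43×10^7×0.3298/3.230×10^4)
L = 75.9 in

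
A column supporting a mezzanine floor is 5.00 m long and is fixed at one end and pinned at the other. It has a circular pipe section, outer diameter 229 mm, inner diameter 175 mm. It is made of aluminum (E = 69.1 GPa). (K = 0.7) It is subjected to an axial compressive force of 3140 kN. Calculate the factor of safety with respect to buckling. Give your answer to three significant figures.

d_o = 229 mm, d_i = 175 mm
I = π(d_o⁴ − d_i⁴)/64 = π(229⁴ − 175.0⁴)/64 = 8.895×10^7 mm⁴
I = 8.895×10^7 mm⁴ = 8.895×10^-5 m⁴
Effective length L_e = K·L = 0.7 × 5.00 = 3.500 m
P_cr = π²EI / L_e² = π² × 69.1×10⁹ × 8.895×10^-5 / 3.500² = 4.952×10^6 N
Factor of safety n = P_cr / P = 4952.3 / 3140 = 1.58

n ≈ 1.58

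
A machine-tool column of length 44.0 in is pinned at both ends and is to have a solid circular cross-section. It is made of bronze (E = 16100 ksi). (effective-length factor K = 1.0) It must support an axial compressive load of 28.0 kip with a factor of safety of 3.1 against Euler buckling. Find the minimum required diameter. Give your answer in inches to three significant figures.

d ≈ 2.15 in

Required P_cr = n·P = 3.1 × 28.0 = 86.80 kip
L_e = K·L = 1 × 44.0 = 44.00 in
Required I = P_cr·L_e²/(π²E) = 8.680×10^4 × 44.00² / (π² × 1.61×10^7) = 1.058 in⁴
Solid circle: I = πd⁴/64  ⇒  d = (64I/π)^(1/4) = (64×1.058/π)^(1/4) = 2.15 in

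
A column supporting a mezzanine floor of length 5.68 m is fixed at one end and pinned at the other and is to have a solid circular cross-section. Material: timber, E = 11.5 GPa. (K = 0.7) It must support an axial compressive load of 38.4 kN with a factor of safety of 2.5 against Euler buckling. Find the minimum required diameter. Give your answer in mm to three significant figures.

d ≈ 128 mm

Required P_cr = n·P = 2.5 × 38.4 = 96.00 kN
L_e = K·L = 0.7 × 5.68 = 3.976 m
Required I = P_cr·L_e²/(π²E) = 9.600×10^4 × 3.976² / (π² × 1.15×10^10) = 1.337×10^-5 m⁴
I_req = 1.337×10^7 mm⁴
Solid circle: I = πd⁴/64  ⇒  d = (64I/π)^(1/4) = (64×1.337×10^7/π)^(1/4) = 128 mm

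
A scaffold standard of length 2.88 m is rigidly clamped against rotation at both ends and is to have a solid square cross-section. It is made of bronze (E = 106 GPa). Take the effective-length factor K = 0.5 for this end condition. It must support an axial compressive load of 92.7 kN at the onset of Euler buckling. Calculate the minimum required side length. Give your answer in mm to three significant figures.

a ≈ 38.5 mm

L_e = K·L = 0.5 × 2.88 = 1.440 m
Required I = P_cr·L_e²/(π²E) = 9.270×10^4 × 1.440² / (π² × 1.06×10^11) = 1.837×10^-7 m⁴
I_req = 1.837×10^5 mm⁴
Solid square: I = a⁴/12  ⇒  a = (12I)^(1/4) = (12×1.837×10^5)^(1/4) = 38.5 mm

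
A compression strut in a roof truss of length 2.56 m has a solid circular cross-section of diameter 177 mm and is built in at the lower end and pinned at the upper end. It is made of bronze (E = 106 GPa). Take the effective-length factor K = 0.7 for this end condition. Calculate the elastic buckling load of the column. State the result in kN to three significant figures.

P_cr ≈ 15700 kN

I = πd⁴/64 = π×177⁴/64 = 4.818×10^7 mm⁴
I = 4.818×10^7 mm⁴ = 4.818×10^-5 m⁴
Effective length L_e = K·L = 0.7 × 2.56 = 1.792 m
P_cr = π²EI / L_e² = π² × 106×10⁹ × 4.818×10^-5 / 1.792² = 1.570×10^7 N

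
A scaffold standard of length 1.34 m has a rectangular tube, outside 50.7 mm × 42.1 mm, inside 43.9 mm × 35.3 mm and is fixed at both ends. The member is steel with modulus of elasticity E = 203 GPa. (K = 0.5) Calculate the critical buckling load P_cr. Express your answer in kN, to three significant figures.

Weak-axis I_min = (h_o·b_o³ − h_i·b_i³)/12 with b_o = 42.1, b_i = 35.30 mm (shorter outer/inner sides).
I_min = (50.7×42.1³ − 43.90×35.30³)/12 = 1.543×10^5 mm⁴
I = 1.543×10^5 mm⁴ = 1.543×10^-7 m⁴
Effective length L_e = K·L = 0.5 × 1.34 = 0.6700 m
P_cr = π²EI / L_e² = π² × 203×10⁹ × 1.543×10^-7 / 0.6700² = 6.889×10^5 N

P_cr ≈ 689 kN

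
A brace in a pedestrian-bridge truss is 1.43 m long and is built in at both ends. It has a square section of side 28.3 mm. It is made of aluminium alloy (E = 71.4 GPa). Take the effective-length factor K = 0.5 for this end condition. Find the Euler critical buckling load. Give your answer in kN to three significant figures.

P_cr ≈ 73.7 kN

I = a⁴/12 = 28.3⁴/12 = 5.345×10^4 mm⁴
I = 5.345×10^4 mm⁴ = 5.345×10^-8 m⁴
Effective length L_e = K·L = 0.5 × 1.43 = 0.7150 m
P_cr = π²EI / L_e² = π² × 71.4×10⁹ × 5.345×10^-8 / 0.7150² = 7.368×10^4 N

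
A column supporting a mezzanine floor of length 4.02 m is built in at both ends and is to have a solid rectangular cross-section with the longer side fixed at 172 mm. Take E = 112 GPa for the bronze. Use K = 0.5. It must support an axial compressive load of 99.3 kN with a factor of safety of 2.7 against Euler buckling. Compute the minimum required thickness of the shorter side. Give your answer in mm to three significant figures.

Required P_cr = n·P = 2.7 × 99.3 = 268.1 kN
L_e = K·L = 0.5 × 4.02 = 2.010 m
Required I = P_cr·L_e²/(π²E) = 2.681×10^5 × 2.010² / (π² × 1.12×10^11) = 9.799×10^-7 m⁴
I_req = 9.799×10^5 mm⁴
Rectangle, weak axis: I_min = h·b³/12 with h = 172 mm fixed  ⇒  b = (12I/h)^(1/3) = 40.9 mm

b ≈ 40.9 mm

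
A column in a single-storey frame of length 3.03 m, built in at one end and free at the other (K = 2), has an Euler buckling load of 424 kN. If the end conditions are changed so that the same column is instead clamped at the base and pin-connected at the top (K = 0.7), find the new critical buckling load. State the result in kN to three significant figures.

P_cr ∝ 1/K², so P_cr,new = P_cr,old × (K_old/K_new)² = 424 × (2/0.7)²
= 424 × 8.163 = 3460 kN

P_cr ≈ 3460 kN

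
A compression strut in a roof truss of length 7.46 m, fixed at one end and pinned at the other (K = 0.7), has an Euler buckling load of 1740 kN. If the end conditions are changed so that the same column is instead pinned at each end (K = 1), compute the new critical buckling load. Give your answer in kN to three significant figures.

P_cr ≈ 853 kN

P_cr ∝ 1/K², so P_cr,new = P_cr,old × (K_old/K_new)² = 1740 × (0.7/1)²
= 1740 × 0.4900 = 853 kN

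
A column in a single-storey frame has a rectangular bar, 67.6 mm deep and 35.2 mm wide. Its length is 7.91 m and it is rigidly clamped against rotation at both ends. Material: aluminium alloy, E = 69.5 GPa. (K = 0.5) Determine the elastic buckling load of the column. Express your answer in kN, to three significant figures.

Buckling occurs about the weak axis: I_min = h·b³/12 with b = 35.2 mm (the shorter side).
I_min = 67.6×35.2³/12 = 2.457×10^5 mm⁴
I = 2.457×10^5 mm⁴ = 2.457×10^-7 m⁴
Effective length L_e = K·L = 0.5 × 7.91 = 3.955 m
P_cr = π²EI / L_e² = π² × 69.5×10⁹ × 2.457×10^-7 / 3.955² = 1.077×10^4 N

P_cr ≈ 10.8 kN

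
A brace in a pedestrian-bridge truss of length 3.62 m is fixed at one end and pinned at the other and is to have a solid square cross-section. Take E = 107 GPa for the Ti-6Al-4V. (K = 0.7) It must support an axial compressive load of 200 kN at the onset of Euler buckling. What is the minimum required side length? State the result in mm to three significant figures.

a ≈ 61.8 mm

L_e = K·L = 0.7 × 3.62 = 2.534 m
Required I = P_cr·L_e²/(π²E) = 2.000×10^5 × 2.534² / (π² × 1.07×10^11) = 1.216×10^-6 m⁴
I_req = 1.216×10^6 mm⁴
Solid square: I = a⁴/12  ⇒  a = (12I)^(1/4) = (12×1.216×10^6)^(1/4) = 61.8 mm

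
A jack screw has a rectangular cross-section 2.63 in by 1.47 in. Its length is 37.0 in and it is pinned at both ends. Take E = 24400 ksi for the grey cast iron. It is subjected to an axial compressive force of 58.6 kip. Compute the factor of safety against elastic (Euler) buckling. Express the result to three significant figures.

Buckling occurs about the weak axis: I_min = h·b³/12 with b = 1.47 in (the shorter side).
I_min = 2.63×1.47³/12 = 0.6962 in⁴
Effective length L_e = K·L = 1 × 37.0 = 37.00 in
P_cr = π²EI / L_e² = π² × 24400×10³ × 0.6962 / 37.00² = 1.225×10^5 lb
Factor of safety n = P_cr / P = 122.47 / 58.6 = 2.09

n ≈ 2.09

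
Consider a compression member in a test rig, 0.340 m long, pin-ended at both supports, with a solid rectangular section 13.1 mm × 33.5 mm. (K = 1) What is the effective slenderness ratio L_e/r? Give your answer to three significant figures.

λ ≈ 89.9

For a rectangle r_min = b/√12 = 13.1/√12 = 3.782 mm
L_e = K·L = 1 × 0.340 m = 0.3400 m = 340.00 mm
λ = L_e / r_min = 340.00 / 3.782 = 89.9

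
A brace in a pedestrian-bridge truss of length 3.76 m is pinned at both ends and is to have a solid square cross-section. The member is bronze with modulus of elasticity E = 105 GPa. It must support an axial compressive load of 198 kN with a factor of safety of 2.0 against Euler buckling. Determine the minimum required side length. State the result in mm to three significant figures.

Required P_cr = n·P = 2.0 × 198 = 396.0 kN
L_e = K·L = 1 × 3.76 = 3.760 m
Required I = P_cr·L_e²/(π²E) = 3.960×10^5 × 3.760² / (π² × 1.05×10^11) = 5.402×10^-6 m⁴
I_req = 5.402×10^6 mm⁴
Solid square: I = a⁴/12  ⇒  a = (12I)^(1/4) = (12×5.402×10^6)^(1/4) = 89.7 mm

a ≈ 89.7 mm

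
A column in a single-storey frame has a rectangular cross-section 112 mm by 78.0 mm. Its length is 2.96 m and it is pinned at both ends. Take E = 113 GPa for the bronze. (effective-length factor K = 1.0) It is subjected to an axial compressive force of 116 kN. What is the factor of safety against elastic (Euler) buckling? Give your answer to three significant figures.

Buckling occurs about the weak axis: I_min = h·b³/12 with b = 78.0 mm (the shorter side).
I_min = 112×78.0³/12 = 4.429×10^6 mm⁴
I = 4.429×10^6 mm⁴ = 4.429×10^-6 m⁴
Effective length L_e = K·L = 1 × 2.96 = 2.960 m
P_cr = π²EI / L_e² = π² × 113×10⁹ × 4.429×10^-6 / 2.960² = 5.638×10^5 N
Factor of safety n = P_cr / P = 563.79 / 116 = 4.86

n ≈ 4.86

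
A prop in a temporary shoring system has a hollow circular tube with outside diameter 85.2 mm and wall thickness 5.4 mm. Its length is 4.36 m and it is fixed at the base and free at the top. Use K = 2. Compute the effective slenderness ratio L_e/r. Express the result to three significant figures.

λ ≈ 308

Inner diameter d_i = 85.2 − 2×5.4 = 74.40 mm
I = π(d_o⁴ − d_i⁴)/64 = π(85.2⁴ − 74.40⁴)/64 = 1.083×10^6 mm⁴
A = 1.354×10^3 mm²;  r_min = √(I/A) = √(1.083×10^6/1.354×10^3) = 28.28 mm
L_e = K·L = 2 × 4.36 m = 8.720 m = 8720.0 mm
λ = L_e / r_min = 8720.0 / 28.28 = 308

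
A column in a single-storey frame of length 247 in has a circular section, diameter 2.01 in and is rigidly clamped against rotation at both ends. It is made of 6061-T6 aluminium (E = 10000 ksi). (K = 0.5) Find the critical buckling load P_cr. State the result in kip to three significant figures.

I = πd⁴/64 = π×2.01⁴/64 = 0.8012 in⁴
Effective length L_e = K·L = 0.5 × 247 = 123.5 in
P_cr = π²EI / L_e² = π² × 10000×10³ × 0.8012 / 123.5² = 5.185×10^3 lb

P_cr ≈ 5.18 kip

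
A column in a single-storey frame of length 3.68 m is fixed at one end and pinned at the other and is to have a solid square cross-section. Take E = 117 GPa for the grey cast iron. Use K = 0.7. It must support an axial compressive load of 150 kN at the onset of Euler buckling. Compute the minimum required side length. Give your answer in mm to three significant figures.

L_e = K·L = 0.7 × 3.68 = 2.576 m
Required I = P_cr·L_e²/(π²E) = 1.500×10^5 × 2.576² / (π² × 1.17×10^11) = 8.620×10^-7 m⁴
I_req = 8.620×10^5 mm⁴
Solid square: I = a⁴/12  ⇒  a = (12I)^(1/4) = (12×8.620×10^5)^(1/4) = 56.7 mm

a ≈ 56.7 mm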